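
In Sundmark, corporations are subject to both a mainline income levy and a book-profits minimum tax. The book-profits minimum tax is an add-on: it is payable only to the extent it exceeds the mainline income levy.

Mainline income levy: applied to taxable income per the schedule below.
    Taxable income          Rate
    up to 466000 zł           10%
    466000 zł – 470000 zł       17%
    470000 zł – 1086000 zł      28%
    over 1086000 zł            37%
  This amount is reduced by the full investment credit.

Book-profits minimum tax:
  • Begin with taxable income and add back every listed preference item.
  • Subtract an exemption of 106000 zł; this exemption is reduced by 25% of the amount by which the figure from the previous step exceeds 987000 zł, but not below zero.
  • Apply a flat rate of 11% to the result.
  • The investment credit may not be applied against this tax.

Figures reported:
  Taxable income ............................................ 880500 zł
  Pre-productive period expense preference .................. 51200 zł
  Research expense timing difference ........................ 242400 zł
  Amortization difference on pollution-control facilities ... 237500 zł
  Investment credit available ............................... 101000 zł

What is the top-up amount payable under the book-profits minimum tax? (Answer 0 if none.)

Book-profits minimum tax:
  Adjusted income: 880500 zł + 51200 zł + 242400 zł + 237500 zł = 1411600 zł
  Exemption: 25% × (1411600 zł − 987000 zł) = 106150 zł ≥ 106000 zł, so the exemption is fully phased out
  Base: 1411600 zł − 0 zł = 1411600 zł
  1411600 zł × 11% = 155276 zł

Mainline income levy:
  466000 zł × 10% = 46600 zł
  4000 zł × 17% = 680 zł
  410500 zł × 28% = 114940 zł
  → 162220 zł
  Less investment credit 101000 zł → 61220 zł

Excess of book-profits minimum tax over mainline income levy: 155276 zł − 61220 zł = 94056 zł.

94056 zł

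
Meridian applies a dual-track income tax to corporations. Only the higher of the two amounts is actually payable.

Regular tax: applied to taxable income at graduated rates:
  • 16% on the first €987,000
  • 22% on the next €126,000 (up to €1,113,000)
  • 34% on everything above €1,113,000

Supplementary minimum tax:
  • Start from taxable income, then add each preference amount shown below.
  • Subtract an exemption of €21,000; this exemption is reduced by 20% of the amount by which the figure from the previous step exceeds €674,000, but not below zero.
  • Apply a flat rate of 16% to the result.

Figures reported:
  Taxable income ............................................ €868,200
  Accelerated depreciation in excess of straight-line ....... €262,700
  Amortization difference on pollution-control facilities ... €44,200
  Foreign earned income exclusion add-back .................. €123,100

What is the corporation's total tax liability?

€207,712

Supplementary minimum tax:
  Adjusted income: €868,200 + €262,700 + €44,200 + €123,100 = €1,298,200
  Exemption: 20% × (€1,298,200 − €674,000) = €124,840 ≥ €21,000, so the exemption is fully phased out
  Base: €1,298,200 − €0 = €1,298,200
  €1,298,200 × 16% = €207,712

Regular tax:
  €868,200 × 16% = €138,912

€207,712 > €138,912, so the supplementary minimum tax is the binding amount.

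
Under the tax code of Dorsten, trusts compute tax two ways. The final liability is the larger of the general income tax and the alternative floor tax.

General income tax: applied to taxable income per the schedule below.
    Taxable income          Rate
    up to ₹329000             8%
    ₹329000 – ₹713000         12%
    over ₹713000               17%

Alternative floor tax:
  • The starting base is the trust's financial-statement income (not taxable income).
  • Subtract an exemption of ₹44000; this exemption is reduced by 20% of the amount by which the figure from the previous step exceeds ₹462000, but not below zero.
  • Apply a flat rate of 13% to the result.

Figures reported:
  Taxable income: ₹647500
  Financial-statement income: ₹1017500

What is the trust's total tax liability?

General income tax:
  ₹329000 × 8% = ₹26320
  ₹318500 × 12% = ₹38220
  → ₹64540

Alternative floor tax:
  Base (financial-statement income): ₹1017500
  Exemption: 20% × (₹1017500 − ₹462000) = ₹111100 ≥ ₹44000, so the exemption is fully phased out
  Base: ₹1017500 − ₹0 = ₹1017500
  ₹1017500 × 13% = ₹132275

₹132275 > ₹64540, so the alternative floor tax is the binding amount.

₹132275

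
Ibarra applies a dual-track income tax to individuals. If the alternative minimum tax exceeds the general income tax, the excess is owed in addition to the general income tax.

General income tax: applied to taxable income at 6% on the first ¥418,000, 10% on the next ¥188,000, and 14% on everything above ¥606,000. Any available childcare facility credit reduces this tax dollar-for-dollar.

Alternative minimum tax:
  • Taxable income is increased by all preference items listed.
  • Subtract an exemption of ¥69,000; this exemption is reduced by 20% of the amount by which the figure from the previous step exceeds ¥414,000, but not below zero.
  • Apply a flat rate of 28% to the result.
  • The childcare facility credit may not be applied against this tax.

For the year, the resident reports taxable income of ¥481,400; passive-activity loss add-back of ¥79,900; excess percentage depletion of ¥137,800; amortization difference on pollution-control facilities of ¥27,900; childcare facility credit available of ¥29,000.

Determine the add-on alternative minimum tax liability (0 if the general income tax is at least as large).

¥199,348

Alternative minimum tax:
  Adjusted income: ¥481,400 + ¥79,900 + ¥137,800 + ¥27,900 = ¥727,000
  Exemption: ¥69,000 − 20% × (¥727,000 − ¥414,000) = ¥69,000 − ¥62,600 = ¥6,400
  Base: ¥727,000 − ¥6,400 = ¥720,600
  ¥720,600 × 28% = ¥201,768

General income tax:
  ¥418,000 × 6% = ¥25,080
  ¥63,400 × 10% = ¥6,340
  → ¥31,420
  Less childcare facility credit ¥29,000 → ¥2,420

Excess of alternative minimum tax over general income tax: ¥201,768 − ¥2,420 = ¥199,348.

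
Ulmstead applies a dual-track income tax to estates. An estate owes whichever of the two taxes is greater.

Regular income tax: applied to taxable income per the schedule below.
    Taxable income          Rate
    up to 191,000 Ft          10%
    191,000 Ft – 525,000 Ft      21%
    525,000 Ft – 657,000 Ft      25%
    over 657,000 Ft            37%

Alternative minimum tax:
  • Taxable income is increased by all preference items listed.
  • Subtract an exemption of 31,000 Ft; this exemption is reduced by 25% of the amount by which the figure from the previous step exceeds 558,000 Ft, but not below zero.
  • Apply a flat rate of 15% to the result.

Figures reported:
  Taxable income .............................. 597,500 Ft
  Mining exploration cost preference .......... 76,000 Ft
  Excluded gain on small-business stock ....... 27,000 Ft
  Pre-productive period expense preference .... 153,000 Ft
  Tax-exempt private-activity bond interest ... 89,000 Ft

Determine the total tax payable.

141,375 Ft

Alternative minimum tax:
  Adjusted income: 597,500 Ft + 76,000 Ft + 27,000 Ft + 153,000 Ft + 89,000 Ft = 942,500 Ft
  Exemption: 25% × (942,500 Ft − 558,000 Ft) = 96,125 Ft ≥ 31,000 Ft, so the exemption is fully phased out
  Base: 942,500 Ft − 0 Ft = 942,500 Ft
  942,500 Ft × 15% = 141,375 Ft

Regular income tax:
  191,000 Ft × 10% = 19,100 Ft
  334,000 Ft × 21% = 70,140 Ft
  72,500 Ft × 25% = 18,125 Ft
  → 107,365 Ft

141,375 Ft > 107,365 Ft, so the alternative minimum tax is the binding amount.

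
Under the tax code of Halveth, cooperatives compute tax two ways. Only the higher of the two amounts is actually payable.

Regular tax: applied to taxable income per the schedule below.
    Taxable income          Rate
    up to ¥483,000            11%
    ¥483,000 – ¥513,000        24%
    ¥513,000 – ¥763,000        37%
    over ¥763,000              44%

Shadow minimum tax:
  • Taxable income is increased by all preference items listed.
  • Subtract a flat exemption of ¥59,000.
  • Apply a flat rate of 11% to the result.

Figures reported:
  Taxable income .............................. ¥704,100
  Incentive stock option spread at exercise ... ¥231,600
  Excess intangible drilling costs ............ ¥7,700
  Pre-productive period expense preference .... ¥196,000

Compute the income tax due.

Shadow minimum tax:
  Adjusted income: ¥704,100 + ¥231,600 + ¥7,700 + ¥196,000 = ¥1,139,400
  Less exemption ¥59,000 → base ¥1,080,400
  ¥1,080,400 × 11% = ¥118,844

Regular tax:
  ¥483,000 × 11% = ¥53,130
  ¥30,000 × 24% = ¥7,200
  ¥191,100 × 37% = ¥70,707
  → ¥131,037

¥131,037 > ¥118,844, so the regular tax governs.

¥131,037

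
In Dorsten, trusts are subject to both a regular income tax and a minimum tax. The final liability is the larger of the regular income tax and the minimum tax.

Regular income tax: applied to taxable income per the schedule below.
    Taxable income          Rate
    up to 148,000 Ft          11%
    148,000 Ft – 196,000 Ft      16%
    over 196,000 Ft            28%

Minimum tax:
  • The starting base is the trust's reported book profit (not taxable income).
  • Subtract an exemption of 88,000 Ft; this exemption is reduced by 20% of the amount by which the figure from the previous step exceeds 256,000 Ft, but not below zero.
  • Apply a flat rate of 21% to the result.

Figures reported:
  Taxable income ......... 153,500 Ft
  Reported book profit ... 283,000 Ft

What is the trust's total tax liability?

Regular income tax:
  148,000 Ft × 11% = 16,280 Ft
  5,500 Ft × 16% = 880 Ft
  → 17,160 Ft

Minimum tax:
  Base (reported book profit): 283,000 Ft
  Exemption: 88,000 Ft − 20% × (283,000 Ft − 256,000 Ft) = 88,000 Ft − 5,400 Ft = 82,600 Ft
  Base: 283,000 Ft − 82,600 Ft = 200,400 Ft
  200,400 Ft × 21% = 42,084 Ft

42,084 Ft > 17,160 Ft, so the minimum tax is the binding amount.

42,084 Ft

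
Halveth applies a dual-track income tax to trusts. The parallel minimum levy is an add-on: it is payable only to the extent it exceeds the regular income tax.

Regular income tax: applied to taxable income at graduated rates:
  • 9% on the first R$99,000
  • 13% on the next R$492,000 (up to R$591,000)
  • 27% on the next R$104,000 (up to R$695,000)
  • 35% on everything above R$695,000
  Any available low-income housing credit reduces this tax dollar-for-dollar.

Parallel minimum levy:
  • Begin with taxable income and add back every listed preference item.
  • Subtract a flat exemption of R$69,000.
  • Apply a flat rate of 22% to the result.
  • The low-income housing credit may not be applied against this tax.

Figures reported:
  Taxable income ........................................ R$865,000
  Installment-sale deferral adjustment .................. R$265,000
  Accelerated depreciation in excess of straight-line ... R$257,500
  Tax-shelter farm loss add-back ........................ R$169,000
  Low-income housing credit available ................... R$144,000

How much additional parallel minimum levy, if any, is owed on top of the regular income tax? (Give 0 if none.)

Parallel minimum levy:
  Adjusted income: R$865,000 + R$265,000 + R$257,500 + R$169,000 = R$1,556,500
  Less exemption R$69,000 → base R$1,487,500
  R$1,487,500 × 22% = R$327,250

Regular income tax:
  R$99,000 × 9% = R$8,910
  R$492,000 × 13% = R$63,960
  R$104,000 × 27% = R$28,080
  R$170,000 × 35% = R$59,500
  → R$160,450
  Less low-income housing credit R$144,000 → R$16,450

Excess of parallel minimum levy over regular income tax: R$327,250 − R$16,450 = R$310,800.

R$310,800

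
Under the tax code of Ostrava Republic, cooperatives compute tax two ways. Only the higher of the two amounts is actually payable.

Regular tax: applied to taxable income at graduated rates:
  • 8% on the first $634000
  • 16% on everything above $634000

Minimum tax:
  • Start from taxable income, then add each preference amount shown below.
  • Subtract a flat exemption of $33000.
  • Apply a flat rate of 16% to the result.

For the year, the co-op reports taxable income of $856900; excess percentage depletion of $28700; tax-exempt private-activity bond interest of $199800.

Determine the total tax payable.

$168384

Minimum tax:
  Adjusted income: $856900 + $28700 + $199800 = $1085400
  Less exemption $33000 → base $1052400
  $1052400 × 16% = $168384

Regular tax:
  $634000 × 8% = $50720
  $222900 × 16% = $35664
  → $86384

$168384 > $86384, so the minimum tax is the binding amount.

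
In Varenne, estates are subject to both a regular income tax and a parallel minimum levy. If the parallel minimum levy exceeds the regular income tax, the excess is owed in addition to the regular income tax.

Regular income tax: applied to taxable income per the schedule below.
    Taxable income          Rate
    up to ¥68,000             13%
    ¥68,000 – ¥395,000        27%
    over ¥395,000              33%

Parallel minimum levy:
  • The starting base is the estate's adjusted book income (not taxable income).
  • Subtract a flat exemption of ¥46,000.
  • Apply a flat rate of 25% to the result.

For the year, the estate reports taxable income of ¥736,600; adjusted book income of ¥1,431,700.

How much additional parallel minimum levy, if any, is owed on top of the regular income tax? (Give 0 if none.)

Parallel minimum levy:
  Base (adjusted book income): ¥1,431,700
  Less exemption ¥46,000 → base ¥1,385,700
  ¥1,385,700 × 25% = ¥346,425

Regular income tax:
  ¥68,000 × 13% = ¥8,840
  ¥327,000 × 27% = ¥88,290
  ¥341,600 × 33% = ¥112,728
  → ¥209,858

Excess of parallel minimum levy over regular income tax: ¥346,425 − ¥209,858 = ¥136,567.

¥136,567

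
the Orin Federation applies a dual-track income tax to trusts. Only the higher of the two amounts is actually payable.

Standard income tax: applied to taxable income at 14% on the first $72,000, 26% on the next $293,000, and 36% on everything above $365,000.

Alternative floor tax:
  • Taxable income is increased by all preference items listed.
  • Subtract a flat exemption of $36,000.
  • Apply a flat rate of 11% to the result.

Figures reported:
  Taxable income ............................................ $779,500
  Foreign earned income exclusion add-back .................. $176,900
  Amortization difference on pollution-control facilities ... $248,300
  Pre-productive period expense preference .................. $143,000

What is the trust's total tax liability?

$235,480

Alternative floor tax:
  Adjusted income: $779,500 + $176,900 + $248,300 + $143,000 = $1,347,700
  Less exemption $36,000 → base $1,311,700
  $1,311,700 × 11% = $144,287

Standard income tax:
  $72,000 × 14% = $10,080
  $293,000 × 26% = $76,180
  $414,500 × 36% = $149,220
  → $235,480

$235,480 > $144,287, so the standard income tax governs.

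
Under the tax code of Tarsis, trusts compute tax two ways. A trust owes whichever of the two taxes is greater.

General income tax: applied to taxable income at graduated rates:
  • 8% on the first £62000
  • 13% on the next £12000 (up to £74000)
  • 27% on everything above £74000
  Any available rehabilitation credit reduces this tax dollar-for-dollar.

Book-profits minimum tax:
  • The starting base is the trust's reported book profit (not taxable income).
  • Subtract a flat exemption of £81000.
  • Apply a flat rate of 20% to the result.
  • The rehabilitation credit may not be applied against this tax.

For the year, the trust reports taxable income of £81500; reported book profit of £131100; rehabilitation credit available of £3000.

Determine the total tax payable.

£10020

Book-profits minimum tax:
  Base (reported book profit): £131100
  Less exemption £81000 → base £50100
  £50100 × 20% = £10020

General income tax:
  £62000 × 8% = £4960
  £12000 × 13% = £1560
  £7500 × 27% = £2025
  → £8545
  Less rehabilitation credit £3000 → £5545

£10020 > £5545, so the book-profits minimum tax is the binding amount.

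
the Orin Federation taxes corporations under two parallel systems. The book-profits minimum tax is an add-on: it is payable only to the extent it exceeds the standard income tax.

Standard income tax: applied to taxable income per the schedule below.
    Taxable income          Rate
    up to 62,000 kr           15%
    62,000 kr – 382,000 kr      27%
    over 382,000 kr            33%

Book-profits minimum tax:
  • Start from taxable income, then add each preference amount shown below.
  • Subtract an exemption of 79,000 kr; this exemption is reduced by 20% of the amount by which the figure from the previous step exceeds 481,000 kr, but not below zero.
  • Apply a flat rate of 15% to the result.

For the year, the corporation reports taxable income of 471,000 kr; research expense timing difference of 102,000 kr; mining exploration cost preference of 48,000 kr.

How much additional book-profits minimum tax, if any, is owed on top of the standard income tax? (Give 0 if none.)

0 kr

Standard income tax:
  62,000 kr × 15% = 9,300 kr
  320,000 kr × 27% = 86,400 kr
  89,000 kr × 33% = 29,370 kr
  → 125,070 kr

Book-profits minimum tax:
  Adjusted income: 471,000 kr + 102,000 kr + 48,000 kr = 621,000 kr
  Exemption: 79,000 kr − 20% × (621,000 kr − 481,000 kr) = 79,000 kr − 28,000 kr = 51,000 kr
  Base: 621,000 kr − 51,000 kr = 570,000 kr
  570,000 kr × 15% = 85,500 kr

85,500 kr ≤ 125,070 kr, so no add-on is due.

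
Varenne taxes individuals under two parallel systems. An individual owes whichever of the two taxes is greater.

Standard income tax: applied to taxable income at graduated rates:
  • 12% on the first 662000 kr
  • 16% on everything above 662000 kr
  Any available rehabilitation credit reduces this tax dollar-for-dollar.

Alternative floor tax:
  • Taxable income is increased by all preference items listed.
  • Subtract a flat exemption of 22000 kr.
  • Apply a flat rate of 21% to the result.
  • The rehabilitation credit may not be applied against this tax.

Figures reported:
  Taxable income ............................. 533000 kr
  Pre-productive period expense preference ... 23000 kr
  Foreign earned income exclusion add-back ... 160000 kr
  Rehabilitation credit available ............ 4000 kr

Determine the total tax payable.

Alternative floor tax:
  Adjusted income: 533000 kr + 23000 kr + 160000 kr = 716000 kr
  Less exemption 22000 kr → base 694000 kr
  694000 kr × 21% = 145740 kr

Standard income tax:
  533000 kr × 12% = 63960 kr
  Less rehabilitation credit 4000 kr → 59960 kr

145740 kr > 59960 kr, so the alternative floor tax is the binding amount.

145740 kr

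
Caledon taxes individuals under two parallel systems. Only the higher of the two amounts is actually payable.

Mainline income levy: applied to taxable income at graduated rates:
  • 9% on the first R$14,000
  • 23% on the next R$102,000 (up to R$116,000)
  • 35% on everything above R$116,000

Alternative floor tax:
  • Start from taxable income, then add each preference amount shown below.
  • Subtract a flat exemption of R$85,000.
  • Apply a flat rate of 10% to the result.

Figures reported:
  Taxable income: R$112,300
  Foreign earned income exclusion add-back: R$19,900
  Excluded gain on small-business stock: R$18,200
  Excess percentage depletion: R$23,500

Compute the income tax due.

R$23,869

Alternative floor tax:
  Adjusted income: R$112,300 + R$19,900 + R$18,200 + R$23,500 = R$173,900
  Less exemption R$85,000 → base R$88,900
  R$88,900 × 10% = R$8,890

Mainline income levy:
  R$14,000 × 9% = R$1,260
  R$98,300 × 23% = R$22,609
  → R$23,869

R$23,869 > R$8,890, so the mainline income levy governs.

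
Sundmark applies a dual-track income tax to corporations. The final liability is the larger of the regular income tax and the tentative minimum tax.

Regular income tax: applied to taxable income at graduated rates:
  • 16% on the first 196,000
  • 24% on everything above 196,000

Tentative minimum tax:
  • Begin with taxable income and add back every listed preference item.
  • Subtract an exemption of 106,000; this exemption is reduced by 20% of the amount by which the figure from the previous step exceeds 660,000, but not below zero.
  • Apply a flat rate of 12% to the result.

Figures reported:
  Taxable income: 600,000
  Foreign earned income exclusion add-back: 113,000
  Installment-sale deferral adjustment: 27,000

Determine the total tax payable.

Regular income tax:
  196,000 × 16% = 31,360
  404,000 × 24% = 96,960
  → 128,320

Tentative minimum tax:
  Adjusted income: 600,000 + 113,000 + 27,000 = 740,000
  Exemption: 106,000 − 20% × (740,000 − 660,000) = 106,000 − 16,000 = 90,000
  Base: 740,000 − 90,000 = 650,000
  650,000 × 12% = 78,000

128,320 > 78,000, so the regular income tax governs.

128,320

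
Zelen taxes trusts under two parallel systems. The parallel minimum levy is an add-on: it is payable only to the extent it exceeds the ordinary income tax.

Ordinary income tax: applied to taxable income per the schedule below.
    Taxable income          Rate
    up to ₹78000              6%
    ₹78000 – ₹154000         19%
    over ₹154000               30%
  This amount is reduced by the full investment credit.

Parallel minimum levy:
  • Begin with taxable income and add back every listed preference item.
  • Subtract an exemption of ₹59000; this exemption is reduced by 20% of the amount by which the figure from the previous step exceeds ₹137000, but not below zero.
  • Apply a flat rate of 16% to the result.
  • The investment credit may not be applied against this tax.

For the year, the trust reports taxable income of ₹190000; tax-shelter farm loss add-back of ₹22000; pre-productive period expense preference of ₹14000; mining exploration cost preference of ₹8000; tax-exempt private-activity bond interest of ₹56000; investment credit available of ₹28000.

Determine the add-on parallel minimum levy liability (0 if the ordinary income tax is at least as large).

₹39936

Parallel minimum levy:
  Adjusted income: ₹190000 + ₹22000 + ₹14000 + ₹8000 + ₹56000 = ₹290000
  Exemption: ₹59000 − 20% × (₹290000 − ₹137000) = ₹59000 − ₹30600 = ₹28400
  Base: ₹290000 − ₹28400 = ₹261600
  ₹261600 × 16% = ₹41856

Ordinary income tax:
  ₹78000 × 6% = ₹4680
  ₹76000 × 19% = ₹14440
  ₹36000 × 30% = ₹10800
  → ₹29920
  Less investment credit ₹28000 → ₹1920

Excess of parallel minimum levy over ordinary income tax: ₹41856 − ₹1920 = ₹39936.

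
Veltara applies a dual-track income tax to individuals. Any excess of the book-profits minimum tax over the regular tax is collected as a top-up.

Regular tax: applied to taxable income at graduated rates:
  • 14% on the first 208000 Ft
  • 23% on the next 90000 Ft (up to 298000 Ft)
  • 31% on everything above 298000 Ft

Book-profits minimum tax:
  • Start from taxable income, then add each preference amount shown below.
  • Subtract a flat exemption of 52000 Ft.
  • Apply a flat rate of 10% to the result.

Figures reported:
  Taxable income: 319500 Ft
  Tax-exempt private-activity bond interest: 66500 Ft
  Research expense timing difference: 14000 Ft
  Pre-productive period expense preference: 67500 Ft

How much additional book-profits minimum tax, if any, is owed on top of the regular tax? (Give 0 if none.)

Regular tax:
  208000 Ft × 14% = 29120 Ft
  90000 Ft × 23% = 20700 Ft
  21500 Ft × 31% = 6665 Ft
  → 56485 Ft

Book-profits minimum tax:
  Adjusted income: 319500 Ft + 66500 Ft + 14000 Ft + 67500 Ft = 467500 Ft
  Less exemption 52000 Ft → base 415500 Ft
  415500 Ft × 10% = 41550 Ft

41550 Ft ≤ 56485 Ft, so no add-on is due.

0 Ft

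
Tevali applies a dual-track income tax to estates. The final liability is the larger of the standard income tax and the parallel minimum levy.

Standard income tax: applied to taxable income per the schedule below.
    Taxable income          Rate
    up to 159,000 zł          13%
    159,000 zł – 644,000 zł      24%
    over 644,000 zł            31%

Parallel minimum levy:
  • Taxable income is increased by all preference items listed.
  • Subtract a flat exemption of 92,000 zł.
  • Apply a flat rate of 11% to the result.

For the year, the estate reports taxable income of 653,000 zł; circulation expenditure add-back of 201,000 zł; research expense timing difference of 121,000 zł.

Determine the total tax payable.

Parallel minimum levy:
  Adjusted income: 653,000 zł + 201,000 zł + 121,000 zł = 975,000 zł
  Less exemption 92,000 zł → base 883,000 zł
  883,000 zł × 11% = 97,130 zł

Standard income tax:
  159,000 zł × 13% = 20,670 zł
  485,000 zł × 24% = 116,400 zł
  9,000 zł × 31% = 2,790 zł
  → 139,860 zł

139,860 zł > 97,130 zł, so the standard income tax governs.

139,860 zł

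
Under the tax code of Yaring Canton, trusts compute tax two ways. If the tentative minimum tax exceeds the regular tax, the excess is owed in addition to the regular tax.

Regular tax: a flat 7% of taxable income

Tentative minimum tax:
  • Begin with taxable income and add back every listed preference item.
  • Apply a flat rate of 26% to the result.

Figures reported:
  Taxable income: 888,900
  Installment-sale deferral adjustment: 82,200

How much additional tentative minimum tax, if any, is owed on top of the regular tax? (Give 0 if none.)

190,263

Regular tax:
  888,900 × 7% = 62,223

Tentative minimum tax:
  Adjusted income: 888,900 + 82,200 = 971,100
  971,100 × 26% = 252,486

Excess of tentative minimum tax over regular tax: 252,486 − 62,223 = 190,263.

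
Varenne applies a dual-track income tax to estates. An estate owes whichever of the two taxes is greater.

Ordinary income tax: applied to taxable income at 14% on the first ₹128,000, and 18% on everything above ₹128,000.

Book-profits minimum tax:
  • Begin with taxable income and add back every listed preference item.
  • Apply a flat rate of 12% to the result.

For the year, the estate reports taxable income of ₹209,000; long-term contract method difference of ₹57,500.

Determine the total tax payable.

₹32,500

Ordinary income tax:
  ₹128,000 × 14% = ₹17,920
  ₹81,000 × 18% = ₹14,580
  → ₹32,500

Book-profits minimum tax:
  Adjusted income: ₹209,000 + ₹57,500 = ₹266,500
  ₹266,500 × 12% = ₹31,980

₹32,500 > ₹31,980, so the ordinary income tax governs.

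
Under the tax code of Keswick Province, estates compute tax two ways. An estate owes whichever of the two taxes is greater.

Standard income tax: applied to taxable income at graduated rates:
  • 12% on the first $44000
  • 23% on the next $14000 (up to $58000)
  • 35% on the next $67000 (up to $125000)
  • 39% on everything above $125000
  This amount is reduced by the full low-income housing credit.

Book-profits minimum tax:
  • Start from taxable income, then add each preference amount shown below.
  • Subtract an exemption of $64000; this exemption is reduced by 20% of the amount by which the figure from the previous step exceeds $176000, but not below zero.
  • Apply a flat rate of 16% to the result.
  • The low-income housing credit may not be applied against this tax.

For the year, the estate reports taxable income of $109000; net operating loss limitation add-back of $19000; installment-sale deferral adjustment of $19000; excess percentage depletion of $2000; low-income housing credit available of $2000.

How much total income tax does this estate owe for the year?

$24350

Book-profits minimum tax:
  Adjusted income: $109000 + $19000 + $19000 + $2000 = $149000
  Exemption: $149000 ≤ $176000, so full $64000 applies
  Base: $149000 − $64000 = $85000
  $85000 × 16% = $13600

Standard income tax:
  $44000 × 12% = $5280
  $14000 × 23% = $3220
  $51000 × 35% = $17850
  → $26350
  Less low-income housing credit $2000 → $24350

$24350 > $13600, so the standard income tax governs.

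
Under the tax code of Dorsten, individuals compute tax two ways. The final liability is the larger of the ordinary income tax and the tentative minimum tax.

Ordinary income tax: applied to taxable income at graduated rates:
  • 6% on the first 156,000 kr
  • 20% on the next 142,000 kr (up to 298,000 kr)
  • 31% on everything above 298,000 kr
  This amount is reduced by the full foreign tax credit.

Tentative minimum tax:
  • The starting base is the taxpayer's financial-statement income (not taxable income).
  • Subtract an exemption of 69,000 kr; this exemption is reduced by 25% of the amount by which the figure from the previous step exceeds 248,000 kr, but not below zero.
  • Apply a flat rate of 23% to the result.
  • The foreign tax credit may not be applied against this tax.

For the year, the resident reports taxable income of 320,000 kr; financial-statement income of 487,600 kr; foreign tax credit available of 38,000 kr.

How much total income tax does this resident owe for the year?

Tentative minimum tax:
  Base (financial-statement income): 487,600 kr
  Exemption: 69,000 kr − 25% × (487,600 kr − 248,000 kr) = 69,000 kr − 59,900 kr = 9,100 kr
  Base: 487,600 kr − 9,100 kr = 478,500 kr
  478,500 kr × 23% = 110,055 kr

Ordinary income tax:
  156,000 kr × 6% = 9,360 kr
  142,000 kr × 20% = 28,400 kr
  22,000 kr × 31% = 6,820 kr
  → 44,580 kr
  Less foreign tax credit 38,000 kr → 6,580 kr

110,055 kr > 6,580 kr, so the tentative minimum tax is the binding amount.

110,055 kr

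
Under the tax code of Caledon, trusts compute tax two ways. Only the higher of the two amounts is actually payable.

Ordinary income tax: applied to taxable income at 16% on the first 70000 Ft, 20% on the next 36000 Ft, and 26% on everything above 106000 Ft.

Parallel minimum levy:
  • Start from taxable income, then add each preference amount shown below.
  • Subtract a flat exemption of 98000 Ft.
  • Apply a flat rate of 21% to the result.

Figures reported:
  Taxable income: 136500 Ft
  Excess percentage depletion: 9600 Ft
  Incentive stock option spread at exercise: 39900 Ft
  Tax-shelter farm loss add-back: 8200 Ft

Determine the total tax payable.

Ordinary income tax:
  70000 Ft × 16% = 11200 Ft
  36000 Ft × 20% = 7200 Ft
  30500 Ft × 26% = 7930 Ft
  → 26330 Ft

Parallel minimum levy:
  Adjusted income: 136500 Ft + 9600 Ft + 39900 Ft + 8200 Ft = 194200 Ft
  Less exemption 98000 Ft → base 96200 Ft
  96200 Ft × 21% = 20202 Ft

26330 Ft > 20202 Ft, so the ordinary income tax governs.

26330 Ft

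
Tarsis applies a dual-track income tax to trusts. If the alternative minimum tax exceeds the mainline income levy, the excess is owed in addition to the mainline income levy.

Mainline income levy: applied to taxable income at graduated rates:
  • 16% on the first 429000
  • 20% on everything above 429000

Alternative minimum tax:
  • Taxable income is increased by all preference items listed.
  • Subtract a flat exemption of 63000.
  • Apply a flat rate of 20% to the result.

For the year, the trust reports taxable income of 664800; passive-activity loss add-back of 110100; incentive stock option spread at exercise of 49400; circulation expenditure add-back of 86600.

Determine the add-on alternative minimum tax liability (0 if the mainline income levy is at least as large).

53780

Mainline income levy:
  429000 × 16% = 68640
  235800 × 20% = 47160
  → 115800

Alternative minimum tax:
  Adjusted income: 664800 + 110100 + 49400 + 86600 = 910900
  Less exemption 63000 → base 847900
  847900 × 20% = 169580

Excess of alternative minimum tax over mainline income levy: 169580 − 115800 = 53780.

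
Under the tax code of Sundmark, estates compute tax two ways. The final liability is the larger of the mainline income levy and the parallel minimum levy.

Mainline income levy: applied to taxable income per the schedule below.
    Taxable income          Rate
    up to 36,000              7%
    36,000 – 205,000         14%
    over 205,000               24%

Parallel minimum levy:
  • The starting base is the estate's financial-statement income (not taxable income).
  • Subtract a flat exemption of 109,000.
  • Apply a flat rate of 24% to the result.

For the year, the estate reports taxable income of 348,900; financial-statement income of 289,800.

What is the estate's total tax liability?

Mainline income levy:
  36,000 × 7% = 2,520
  169,000 × 14% = 23,660
  143,900 × 24% = 34,536
  → 60,716

Parallel minimum levy:
  Base (financial-statement income): 289,800
  Less exemption 109,000 → base 180,800
  180,800 × 24% = 43,392

60,716 > 43,392, so the mainline income levy governs.

60,716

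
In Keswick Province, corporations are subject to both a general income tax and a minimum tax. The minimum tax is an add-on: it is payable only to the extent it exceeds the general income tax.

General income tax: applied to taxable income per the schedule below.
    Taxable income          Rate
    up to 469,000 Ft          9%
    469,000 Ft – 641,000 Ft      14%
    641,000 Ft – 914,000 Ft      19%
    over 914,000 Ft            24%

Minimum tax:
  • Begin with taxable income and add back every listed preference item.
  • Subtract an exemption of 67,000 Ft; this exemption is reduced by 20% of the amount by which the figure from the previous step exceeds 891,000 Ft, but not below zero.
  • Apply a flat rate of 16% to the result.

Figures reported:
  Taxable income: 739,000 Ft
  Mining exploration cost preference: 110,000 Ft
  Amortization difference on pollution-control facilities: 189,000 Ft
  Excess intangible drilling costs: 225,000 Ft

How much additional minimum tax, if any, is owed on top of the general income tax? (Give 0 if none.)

117,170 Ft

General income tax:
  469,000 Ft × 9% = 42,210 Ft
  172,000 Ft × 14% = 24,080 Ft
  98,000 Ft × 19% = 18,620 Ft
  → 84,910 Ft

Minimum tax:
  Adjusted income: 739,000 Ft + 110,000 Ft + 189,000 Ft + 225,000 Ft = 1,263,000 Ft
  Exemption: 20% × (1,263,000 Ft − 891,000 Ft) = 74,400 Ft ≥ 67,000 Ft, so the exemption is fully phased out
  Base: 1,263,000 Ft − 0 Ft = 1,263,000 Ft
  1,263,000 Ft × 16% = 202,080 Ft

Excess of minimum tax over general income tax: 202,080 Ft − 84,910 Ft = 117,170 Ft.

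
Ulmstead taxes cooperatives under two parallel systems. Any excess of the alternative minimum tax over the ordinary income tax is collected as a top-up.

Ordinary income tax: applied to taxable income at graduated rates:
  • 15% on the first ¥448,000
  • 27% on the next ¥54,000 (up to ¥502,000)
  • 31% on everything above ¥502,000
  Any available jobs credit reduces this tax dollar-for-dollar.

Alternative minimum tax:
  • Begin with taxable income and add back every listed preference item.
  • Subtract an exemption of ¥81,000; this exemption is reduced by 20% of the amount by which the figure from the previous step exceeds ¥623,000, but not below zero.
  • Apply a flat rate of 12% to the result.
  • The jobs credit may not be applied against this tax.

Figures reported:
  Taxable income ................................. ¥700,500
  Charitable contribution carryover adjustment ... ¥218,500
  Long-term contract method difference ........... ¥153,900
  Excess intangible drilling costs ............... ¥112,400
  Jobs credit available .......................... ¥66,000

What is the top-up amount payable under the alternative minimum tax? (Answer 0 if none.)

Alternative minimum tax:
  Adjusted income: ¥700,500 + ¥218,500 + ¥153,900 + ¥112,400 = ¥1,185,300
  Exemption: 20% × (¥1,185,300 − ¥623,000) = ¥112,460 ≥ ¥81,000, so the exemption is fully phased out
  Base: ¥1,185,300 − ¥0 = ¥1,185,300
  ¥1,185,300 × 12% = ¥142,236

Ordinary income tax:
  ¥448,000 × 15% = ¥67,200
  ¥54,000 × 27% = ¥14,580
  ¥198,500 × 31% = ¥61,535
  → ¥143,315
  Less jobs credit ¥66,000 → ¥77,315

Excess of alternative minimum tax over ordinary income tax: ¥142,236 − ¥77,315 = ¥64,921.

¥64,921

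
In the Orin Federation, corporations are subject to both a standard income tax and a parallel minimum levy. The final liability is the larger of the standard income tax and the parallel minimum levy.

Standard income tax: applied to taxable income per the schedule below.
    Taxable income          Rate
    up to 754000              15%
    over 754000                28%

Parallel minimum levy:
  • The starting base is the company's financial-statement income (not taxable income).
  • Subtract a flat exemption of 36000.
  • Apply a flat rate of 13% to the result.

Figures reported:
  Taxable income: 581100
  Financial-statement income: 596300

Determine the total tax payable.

Standard income tax:
  581100 × 15% = 87165

Parallel minimum levy:
  Base (financial-statement income): 596300
  Less exemption 36000 → base 560300
  560300 × 13% = 72839

87165 > 72839, so the standard income tax governs.

87165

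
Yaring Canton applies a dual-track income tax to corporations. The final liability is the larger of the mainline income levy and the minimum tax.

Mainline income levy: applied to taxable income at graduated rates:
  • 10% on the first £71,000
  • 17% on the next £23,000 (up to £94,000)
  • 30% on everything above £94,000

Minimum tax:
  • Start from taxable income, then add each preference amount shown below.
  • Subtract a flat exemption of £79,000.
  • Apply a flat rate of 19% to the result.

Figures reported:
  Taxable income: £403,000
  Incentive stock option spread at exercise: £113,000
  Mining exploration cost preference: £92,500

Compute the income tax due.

£103,710

Minimum tax:
  Adjusted income: £403,000 + £113,000 + £92,500 = £608,500
  Less exemption £79,000 → base £529,500
  £529,500 × 19% = £100,605

Mainline income levy:
  £71,000 × 10% = £7,100
  £23,000 × 17% = £3,910
  £309,000 × 30% = £92,700
  → £103,710

£103,710 > £100,605, so the mainline income levy governs.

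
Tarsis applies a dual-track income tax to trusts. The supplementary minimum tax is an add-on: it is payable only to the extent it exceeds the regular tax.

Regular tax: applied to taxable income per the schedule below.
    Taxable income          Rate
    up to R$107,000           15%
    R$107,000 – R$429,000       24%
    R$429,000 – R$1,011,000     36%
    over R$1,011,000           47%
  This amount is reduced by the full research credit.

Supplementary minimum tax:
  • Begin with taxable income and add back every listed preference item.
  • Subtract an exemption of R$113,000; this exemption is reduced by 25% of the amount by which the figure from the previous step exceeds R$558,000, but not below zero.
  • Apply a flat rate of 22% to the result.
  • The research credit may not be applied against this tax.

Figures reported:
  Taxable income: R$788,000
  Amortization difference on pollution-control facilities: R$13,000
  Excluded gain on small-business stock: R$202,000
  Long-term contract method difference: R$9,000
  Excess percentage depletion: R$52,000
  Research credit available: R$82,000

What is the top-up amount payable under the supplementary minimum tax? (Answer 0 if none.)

R$93,510

Supplementary minimum tax:
  Adjusted income: R$788,000 + R$13,000 + R$202,000 + R$9,000 + R$52,000 = R$1,064,000
  Exemption: 25% × (R$1,064,000 − R$558,000) = R$126,500 ≥ R$113,000, so the exemption is fully phased out
  Base: R$1,064,000 − R$0 = R$1,064,000
  R$1,064,000 × 22% = R$234,080

Regular tax:
  R$107,000 × 15% = R$16,050
  R$322,000 × 24% = R$77,280
  R$359,000 × 36% = R$129,240
  → R$222,570
  Less research credit R$82,000 → R$140,570

Excess of supplementary minimum tax over regular tax: R$234,080 − R$140,570 = R$93,510.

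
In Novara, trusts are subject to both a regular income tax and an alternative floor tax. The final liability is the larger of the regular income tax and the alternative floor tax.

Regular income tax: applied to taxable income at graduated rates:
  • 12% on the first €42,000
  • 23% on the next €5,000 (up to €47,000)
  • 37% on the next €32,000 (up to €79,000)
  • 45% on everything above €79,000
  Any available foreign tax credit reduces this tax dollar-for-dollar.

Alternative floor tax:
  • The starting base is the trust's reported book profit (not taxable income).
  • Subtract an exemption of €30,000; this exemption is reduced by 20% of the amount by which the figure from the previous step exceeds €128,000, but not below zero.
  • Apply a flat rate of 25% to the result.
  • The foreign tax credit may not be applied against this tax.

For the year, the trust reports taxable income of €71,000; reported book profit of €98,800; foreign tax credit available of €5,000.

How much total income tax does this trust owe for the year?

Regular income tax:
  €42,000 × 12% = €5,040
  €5,000 × 23% = €1,150
  €24,000 × 37% = €8,880
  → €15,070
  Less foreign tax credit €5,000 → €10,070

Alternative floor tax:
  Base (reported book profit): €98,800
  Exemption: €98,800 ≤ €128,000, so full €30,000 applies
  Base: €98,800 − €30,000 = €68,800
  €68,800 × 25% = €17,200

€17,200 > €10,070, so the alternative floor tax is the binding amount.

€17,200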